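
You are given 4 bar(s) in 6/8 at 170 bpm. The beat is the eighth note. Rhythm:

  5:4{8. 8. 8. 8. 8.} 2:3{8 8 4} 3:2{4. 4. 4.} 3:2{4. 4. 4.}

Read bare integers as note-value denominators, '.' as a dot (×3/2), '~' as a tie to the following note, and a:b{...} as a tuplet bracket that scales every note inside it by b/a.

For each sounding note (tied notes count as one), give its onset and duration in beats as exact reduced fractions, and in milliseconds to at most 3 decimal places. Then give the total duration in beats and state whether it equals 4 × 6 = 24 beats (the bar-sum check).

1) 0.0ms=0b +423.529ms=6/5b
2) 423.529ms=6/5b +423.529ms=6/5b
3) 847.059ms=12/5b +423.529ms=6/5b
4) 1270.588ms=18/5b +423.529ms=6/5b
5) 1694.118ms=24/5b +423.529ms=6/5b
6) 2117.647ms=6b +529.412ms=3/2b
7) 2647.059ms=15/2b +529.412ms=3/2b
8) 3176.471ms=9b +1058.824ms=3b
9) 4235.294ms=12b +705.882ms=2b
10) 4941.176ms=14b +705.882ms=2b
11) 5647.059ms=16b +705.882ms=2b
12) 6352.941ms=18b +705.882ms=2b
13) 7058.824ms=20b +705.882ms=2b
14) 7764.706ms=22b +705.882ms=2b
Σ=24b of 24 (170bpm 6/8) — PASS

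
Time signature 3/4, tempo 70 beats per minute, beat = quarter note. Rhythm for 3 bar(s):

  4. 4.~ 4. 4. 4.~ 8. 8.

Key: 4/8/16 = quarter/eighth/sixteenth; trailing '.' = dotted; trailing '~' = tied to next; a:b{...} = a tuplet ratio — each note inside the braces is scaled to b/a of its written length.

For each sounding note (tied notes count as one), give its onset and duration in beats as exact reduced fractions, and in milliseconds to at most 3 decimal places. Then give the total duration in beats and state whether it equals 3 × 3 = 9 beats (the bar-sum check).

1) 0.0ms=0b +1285.714ms=3/2b
2) 1285.714ms=3/2b +2571.429ms=3b
3) 3857.143ms=9/2b +1285.714ms=3/2b
4) 5142.857ms=6b +1928.571ms=9/4b
5) 7071.429ms=33/4b +642.857ms=3/4b
Σ=9b of 9 (70bpm 3/4) — PASS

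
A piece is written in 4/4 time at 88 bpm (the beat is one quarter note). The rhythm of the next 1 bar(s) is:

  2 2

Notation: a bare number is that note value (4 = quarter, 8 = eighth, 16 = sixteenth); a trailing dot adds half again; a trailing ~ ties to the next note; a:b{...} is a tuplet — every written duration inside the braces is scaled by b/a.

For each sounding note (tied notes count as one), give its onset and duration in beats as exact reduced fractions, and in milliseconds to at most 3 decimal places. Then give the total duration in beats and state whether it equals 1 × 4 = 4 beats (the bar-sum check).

1) 0.0ms=0b +1363.636ms=2b
2) 1363.636ms=2b +1363.636ms=2b
Σ=4b of 4 (88bpm 4/4) — PASS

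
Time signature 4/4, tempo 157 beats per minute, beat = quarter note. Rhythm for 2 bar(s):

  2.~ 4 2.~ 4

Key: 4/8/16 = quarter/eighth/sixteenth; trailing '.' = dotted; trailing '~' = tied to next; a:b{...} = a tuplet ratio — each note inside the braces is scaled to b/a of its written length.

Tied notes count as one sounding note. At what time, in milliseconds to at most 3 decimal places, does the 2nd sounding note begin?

note 2 onset = 4b = 1528.662ms

1. 0.0ms @ 0 + 1528.662ms (4)
2. 1528.662ms @ 4 + 1528.662ms (4)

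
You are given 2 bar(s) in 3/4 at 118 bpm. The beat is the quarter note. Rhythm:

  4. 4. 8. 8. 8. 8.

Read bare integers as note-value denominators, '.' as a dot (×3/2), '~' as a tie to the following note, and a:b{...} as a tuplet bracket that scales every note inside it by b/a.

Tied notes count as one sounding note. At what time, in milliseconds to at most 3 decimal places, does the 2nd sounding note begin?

1. 0.0ms @ 0 + 762.712ms (3/2)
2. 762.712ms @ 3/2 + 762.712ms (3/2)
3. 1525.424ms @ 3 + 381.356ms (3/4)
4. 1906.78ms @ 15/4 + 381.356ms (3/4)
5. 2288.136ms @ 9/2 + 381.356ms (3/4)
6. 2669.492ms @ 21/4 + 381.356ms (3/4)

note 2 onset = 3/2b = 762.712ms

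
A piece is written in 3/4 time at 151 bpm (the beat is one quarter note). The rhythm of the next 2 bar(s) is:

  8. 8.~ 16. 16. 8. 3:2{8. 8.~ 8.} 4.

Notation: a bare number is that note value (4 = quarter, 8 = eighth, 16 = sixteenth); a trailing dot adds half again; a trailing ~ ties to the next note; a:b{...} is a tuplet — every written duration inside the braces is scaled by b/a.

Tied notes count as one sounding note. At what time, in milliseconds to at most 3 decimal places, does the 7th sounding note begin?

1. 0.0ms @ 0 + 298.013ms (3/4)
2. 298.013ms @ 3/4 + 447.02ms (9/8)
3. 745.033ms @ 15/8 + 149.007ms (3/8)
4. 894.04ms @ 9/4 + 298.013ms (3/4)
5. 1192.053ms @ 3 + 198.675ms (1/2)
6. 1390.728ms @ 7/2 + 397.351ms (1)
7. 1788.079ms @ 9/2 + 596.026ms (3/2)

note 7 onset = 9/2b = 1788.079ms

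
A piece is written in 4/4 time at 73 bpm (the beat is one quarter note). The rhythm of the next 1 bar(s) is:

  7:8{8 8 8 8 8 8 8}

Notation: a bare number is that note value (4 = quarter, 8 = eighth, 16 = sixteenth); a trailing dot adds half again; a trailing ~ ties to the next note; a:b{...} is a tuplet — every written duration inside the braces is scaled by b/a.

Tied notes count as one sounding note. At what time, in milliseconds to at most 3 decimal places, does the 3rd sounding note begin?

note 3 onset = 8/7b = 939.335ms

1. 0.0ms @ 0 + 469.667ms (4/7)
2. 469.667ms @ 4/7 + 469.667ms (4/7)
3. 939.335ms @ 8/7 + 469.667ms (4/7)
4. 1409.002ms @ 12/7 + 469.667ms (4/7)
5. 1878.669ms @ 16/7 + 469.667ms (4/7)
6. 2348.337ms @ 20/7 + 469.667ms (4/7)
7. 2818.004ms @ 24/7 + 469.667ms (4/7)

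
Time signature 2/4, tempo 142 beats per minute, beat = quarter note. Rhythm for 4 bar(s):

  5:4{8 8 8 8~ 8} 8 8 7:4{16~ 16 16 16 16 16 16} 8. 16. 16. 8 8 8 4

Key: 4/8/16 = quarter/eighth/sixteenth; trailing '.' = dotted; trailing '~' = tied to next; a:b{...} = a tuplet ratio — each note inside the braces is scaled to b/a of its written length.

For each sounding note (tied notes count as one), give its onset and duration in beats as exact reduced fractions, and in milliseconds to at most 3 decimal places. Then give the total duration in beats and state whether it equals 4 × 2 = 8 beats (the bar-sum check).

1) 0.0ms=0b +169.014ms=2/5b
2) 169.014ms=2/5b +169.014ms=2/5b
3) 338.028ms=4/5b +169.014ms=2/5b
4) 507.042ms=6/5b +338.028ms=4/5b
5) 845.07ms=2b +211.268ms=1/2b
6) 1056.338ms=5/2b +211.268ms=1/2b
7) 1267.606ms=3b +120.724ms=2/7b
8) 1388.33ms=23/7b +60.362ms=1/7b
9) 1448.692ms=24/7b +60.362ms=1/7b
10) 1509.054ms=25/7b +60.362ms=1/7b
11) 1569.416ms=26/7b +60.362ms=1/7b
12) 1629.779ms=27/7b +60.362ms=1/7b
13) 1690.141ms=4b +316.901ms=3/4b
14) 2007.042ms=19/4b +158.451ms=3/8b
15) 2165.493ms=41/8b +158.451ms=3/8b
16) 2323.944ms=11/2b +211.268ms=1/2b
17) 2535.211ms=6b +211.268ms=1/2b
18) 2746.479ms=13/2b +211.268ms=1/2b
19) 2957.746ms=7b +422.535ms=1b
Σ=8b of 8 (142bpm 2/4) — PASS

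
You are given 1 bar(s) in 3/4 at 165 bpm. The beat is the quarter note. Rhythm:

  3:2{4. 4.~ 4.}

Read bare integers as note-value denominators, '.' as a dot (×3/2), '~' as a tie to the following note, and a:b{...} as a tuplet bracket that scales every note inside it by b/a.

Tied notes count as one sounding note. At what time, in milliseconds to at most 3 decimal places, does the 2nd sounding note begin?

1. 0.0ms @ 0 + 363.636ms (1)
2. 363.636ms @ 1 + 727.273ms (2)

note 2 onset = 1b = 363.636ms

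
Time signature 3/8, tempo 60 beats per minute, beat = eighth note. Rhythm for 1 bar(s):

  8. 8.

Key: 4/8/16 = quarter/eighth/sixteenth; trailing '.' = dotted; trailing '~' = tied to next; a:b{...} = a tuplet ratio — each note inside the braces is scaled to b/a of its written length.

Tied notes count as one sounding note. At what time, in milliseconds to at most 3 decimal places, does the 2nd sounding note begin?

1. 0.0ms @ 0 + 1500.0ms (3/2)
2. 1500.0ms @ 3/2 + 1500.0ms (3/2)

note 2 onset = 3/2b = 1500.0ms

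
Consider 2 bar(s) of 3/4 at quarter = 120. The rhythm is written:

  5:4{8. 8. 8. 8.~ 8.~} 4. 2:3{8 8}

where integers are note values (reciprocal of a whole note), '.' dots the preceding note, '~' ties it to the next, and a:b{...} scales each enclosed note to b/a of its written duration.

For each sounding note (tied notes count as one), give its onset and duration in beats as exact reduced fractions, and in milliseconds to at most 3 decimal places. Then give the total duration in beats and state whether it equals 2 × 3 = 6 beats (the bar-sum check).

1) 0.0ms=0b +300.0ms=3/5b
2) 300.0ms=3/5b +300.0ms=3/5b
3) 600.0ms=6/5b +300.0ms=3/5b
4) 900.0ms=9/5b +1350.0ms=27/10b
5) 2250.0ms=9/2b +375.0ms=3/4b
6) 2625.0ms=21/4b +375.0ms=3/4b
Σ=6b of 6 (120bpm 3/4) — PASS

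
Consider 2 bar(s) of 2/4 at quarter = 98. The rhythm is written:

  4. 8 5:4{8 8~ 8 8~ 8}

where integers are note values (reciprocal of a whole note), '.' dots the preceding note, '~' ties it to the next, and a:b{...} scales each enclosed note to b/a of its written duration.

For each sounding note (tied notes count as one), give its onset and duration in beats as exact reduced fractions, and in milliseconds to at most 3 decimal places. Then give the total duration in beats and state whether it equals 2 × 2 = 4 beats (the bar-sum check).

1) 0.0ms=0b +918.367ms=3/2b
2) 918.367ms=3/2b +306.122ms=1/2b
3) 1224.49ms=2b +244.898ms=2/5b
4) 1469.388ms=12/5b +489.796ms=4/5b
5) 1959.184ms=16/5b +489.796ms=4/5b
Σ=4b of 4 (98bpm 2/4) — PASS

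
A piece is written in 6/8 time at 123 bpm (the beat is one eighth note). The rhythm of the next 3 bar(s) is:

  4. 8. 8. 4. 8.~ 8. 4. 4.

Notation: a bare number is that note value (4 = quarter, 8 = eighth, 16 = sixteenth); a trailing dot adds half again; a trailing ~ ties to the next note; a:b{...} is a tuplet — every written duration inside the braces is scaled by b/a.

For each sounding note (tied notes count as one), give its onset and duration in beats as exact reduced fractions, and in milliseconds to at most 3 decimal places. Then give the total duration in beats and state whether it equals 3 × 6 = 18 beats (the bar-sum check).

1) 0.0ms=0b +1463.415ms=3b
2) 1463.415ms=3b +731.707ms=3/2b
3) 2195.122ms=9/2b +731.707ms=3/2b
4) 2926.829ms=6b +1463.415ms=3b
5) 4390.244ms=9b +1463.415ms=3b
6) 5853.659ms=12b +1463.415ms=3b
7) 7317.073ms=15b +1463.415ms=3b
Σ=18b of 18 (123bpm 6/8) — PASS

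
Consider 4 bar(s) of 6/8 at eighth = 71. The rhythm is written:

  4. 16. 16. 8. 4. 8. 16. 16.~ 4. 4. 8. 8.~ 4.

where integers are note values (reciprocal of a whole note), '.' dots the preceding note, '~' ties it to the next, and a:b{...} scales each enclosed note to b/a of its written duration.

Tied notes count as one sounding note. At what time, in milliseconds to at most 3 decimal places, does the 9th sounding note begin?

note 9 onset = 15b = 12676.056ms

1. 0.0ms @ 0 + 2535.211ms (3)
2. 2535.211ms @ 3 + 633.803ms (3/4)
3. 3169.014ms @ 15/4 + 633.803ms (3/4)
4. 3802.817ms @ 9/2 + 1267.606ms (3/2)
5. 5070.423ms @ 6 + 2535.211ms (3)
6. 7605.634ms @ 9 + 1267.606ms (3/2)
7. 8873.239ms @ 21/2 + 633.803ms (3/4)
8. 9507.042ms @ 45/4 + 3169.014ms (15/4)
9. 12676.056ms @ 15 + 2535.211ms (3)
10. 15211.268ms @ 18 + 1267.606ms (3/2)
11. 16478.873ms @ 39/2 + 3802.817ms (9/2)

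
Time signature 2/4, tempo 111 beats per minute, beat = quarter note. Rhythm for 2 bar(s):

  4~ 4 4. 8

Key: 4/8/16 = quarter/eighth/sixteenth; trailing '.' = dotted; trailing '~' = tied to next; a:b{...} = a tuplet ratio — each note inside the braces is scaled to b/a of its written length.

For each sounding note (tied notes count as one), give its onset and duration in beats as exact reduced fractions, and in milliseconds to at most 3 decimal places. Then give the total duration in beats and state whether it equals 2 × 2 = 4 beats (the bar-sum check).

1) 0.0ms=0b +1081.081ms=2b
2) 1081.081ms=2b +810.811ms=3/2b
3) 1891.892ms=7/2b +270.27ms=1/2b
Σ=4b of 4 (111bpm 2/4) — PASS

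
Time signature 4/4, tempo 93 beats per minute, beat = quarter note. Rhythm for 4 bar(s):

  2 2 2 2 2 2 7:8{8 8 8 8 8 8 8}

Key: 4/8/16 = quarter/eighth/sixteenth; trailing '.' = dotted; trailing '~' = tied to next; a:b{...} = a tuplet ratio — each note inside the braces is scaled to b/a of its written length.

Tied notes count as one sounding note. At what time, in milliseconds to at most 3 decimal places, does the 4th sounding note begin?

note 4 onset = 6b = 3870.968ms

1. 0.0ms @ 0 + 1290.323ms (2)
2. 1290.323ms @ 2 + 1290.323ms (2)
3. 2580.645ms @ 4 + 1290.323ms (2)
4. 3870.968ms @ 6 + 1290.323ms (2)
5. 5161.29ms @ 8 + 1290.323ms (2)
6. 6451.613ms @ 10 + 1290.323ms (2)
7. 7741.935ms @ 12 + 368.664ms (4/7)
8. 8110.599ms @ 88/7 + 368.664ms (4/7)
9. 8479.263ms @ 92/7 + 368.664ms (4/7)
10. 8847.926ms @ 96/7 + 368.664ms (4/7)
11. 9216.59ms @ 100/7 + 368.664ms (4/7)
12. 9585.253ms @ 104/7 + 368.664ms (4/7)
13. 9953.917ms @ 108/7 + 368.664ms (4/7)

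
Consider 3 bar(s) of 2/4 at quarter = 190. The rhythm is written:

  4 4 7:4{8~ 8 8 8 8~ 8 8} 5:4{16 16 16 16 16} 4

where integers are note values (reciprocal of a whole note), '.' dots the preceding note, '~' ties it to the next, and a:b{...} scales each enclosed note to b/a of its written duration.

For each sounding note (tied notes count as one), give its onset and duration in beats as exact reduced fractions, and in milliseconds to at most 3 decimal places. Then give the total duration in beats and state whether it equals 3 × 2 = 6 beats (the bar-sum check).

1) 0.0ms=0b +315.789ms=1b
2) 315.789ms=1b +315.789ms=1b
3) 631.579ms=2b +180.451ms=4/7b
4) 812.03ms=18/7b +90.226ms=2/7b
5) 902.256ms=20/7b +90.226ms=2/7b
6) 992.481ms=22/7b +180.451ms=4/7b
7) 1172.932ms=26/7b +90.226ms=2/7b
8) 1263.158ms=4b +63.158ms=1/5b
9) 1326.316ms=21/5b +63.158ms=1/5b
10) 1389.474ms=22/5b +63.158ms=1/5b
11) 1452.632ms=23/5b +63.158ms=1/5b
12) 1515.789ms=24/5b +63.158ms=1/5b
13) 1578.947ms=5b +315.789ms=1b
Σ=6b of 6 (190bpm 2/4) — PASS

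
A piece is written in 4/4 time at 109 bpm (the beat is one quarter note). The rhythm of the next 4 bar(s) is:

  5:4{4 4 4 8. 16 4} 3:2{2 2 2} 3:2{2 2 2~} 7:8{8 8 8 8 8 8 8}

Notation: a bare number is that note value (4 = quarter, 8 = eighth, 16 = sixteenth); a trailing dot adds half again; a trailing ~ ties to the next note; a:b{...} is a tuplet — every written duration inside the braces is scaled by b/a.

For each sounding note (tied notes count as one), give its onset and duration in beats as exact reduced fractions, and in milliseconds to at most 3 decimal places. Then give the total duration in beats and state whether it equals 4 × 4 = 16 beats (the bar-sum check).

1) 0.0ms=0b +440.367ms=4/5b
2) 440.367ms=4/5b +440.367ms=4/5b
3) 880.734ms=8/5b +440.367ms=4/5b
4) 1321.101ms=12/5b +330.275ms=3/5b
5) 1651.376ms=3b +110.092ms=1/5b
6) 1761.468ms=16/5b +440.367ms=4/5b
7) 2201.835ms=4b +733.945ms=4/3b
8) 2935.78ms=16/3b +733.945ms=4/3b
9) 3669.725ms=20/3b +733.945ms=4/3b
10) 4403.67ms=8b +733.945ms=4/3b
11) 5137.615ms=28/3b +733.945ms=4/3b
12) 5871.56ms=32/3b +1048.493ms=40/21b
13) 6920.052ms=88/7b +314.548ms=4/7b
14) 7234.6ms=92/7b +314.548ms=4/7b
15) 7549.148ms=96/7b +314.548ms=4/7b
16) 7863.696ms=100/7b +314.548ms=4/7b
17) 8178.244ms=104/7b +314.548ms=4/7b
18) 8492.792ms=108/7b +314.548ms=4/7b
Σ=16b of 16 (109bpm 4/4) — PASS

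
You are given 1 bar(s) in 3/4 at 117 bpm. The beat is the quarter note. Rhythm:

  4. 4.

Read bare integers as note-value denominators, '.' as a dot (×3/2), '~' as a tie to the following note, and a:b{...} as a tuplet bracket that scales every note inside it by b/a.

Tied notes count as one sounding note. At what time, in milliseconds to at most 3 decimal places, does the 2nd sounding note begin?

1. 0.0ms @ 0 + 769.231ms (3/2)
2. 769.231ms @ 3/2 + 769.231ms (3/2)

note 2 onset = 3/2b = 769.231ms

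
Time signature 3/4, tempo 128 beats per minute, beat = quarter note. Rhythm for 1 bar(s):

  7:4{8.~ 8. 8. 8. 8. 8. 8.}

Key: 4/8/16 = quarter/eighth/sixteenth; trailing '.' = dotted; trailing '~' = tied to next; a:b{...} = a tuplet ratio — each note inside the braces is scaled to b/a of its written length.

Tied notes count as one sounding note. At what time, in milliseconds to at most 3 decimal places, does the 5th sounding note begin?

1. 0.0ms @ 0 + 401.786ms (6/7)
2. 401.786ms @ 6/7 + 200.893ms (3/7)
3. 602.679ms @ 9/7 + 200.893ms (3/7)
4. 803.571ms @ 12/7 + 200.893ms (3/7)
5. 1004.464ms @ 15/7 + 200.893ms (3/7)
6. 1205.357ms @ 18/7 + 200.893ms (3/7)

note 5 onset = 15/7b = 1004.464ms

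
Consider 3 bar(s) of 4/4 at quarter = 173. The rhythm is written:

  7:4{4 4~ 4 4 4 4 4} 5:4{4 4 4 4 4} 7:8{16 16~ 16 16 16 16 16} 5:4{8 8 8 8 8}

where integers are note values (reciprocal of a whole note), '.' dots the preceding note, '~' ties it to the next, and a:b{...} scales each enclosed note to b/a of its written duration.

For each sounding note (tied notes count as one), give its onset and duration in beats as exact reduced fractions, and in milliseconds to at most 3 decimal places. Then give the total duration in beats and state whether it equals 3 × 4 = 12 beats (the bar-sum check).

1) 0.0ms=0b +198.183ms=4/7b
2) 198.183ms=4/7b +396.367ms=8/7b
3) 594.55ms=12/7b +198.183ms=4/7b
4) 792.733ms=16/7b +198.183ms=4/7b
5) 990.917ms=20/7b +198.183ms=4/7b
6) 1189.1ms=24/7b +198.183ms=4/7b
7) 1387.283ms=4b +277.457ms=4/5b
8) 1664.74ms=24/5b +277.457ms=4/5b
9) 1942.197ms=28/5b +277.457ms=4/5b
10) 2219.653ms=32/5b +277.457ms=4/5b
11) 2497.11ms=36/5b +277.457ms=4/5b
12) 2774.566ms=8b +99.092ms=2/7b
13) 2873.658ms=58/7b +198.183ms=4/7b
14) 3071.841ms=62/7b +99.092ms=2/7b
15) 3170.933ms=64/7b +99.092ms=2/7b
16) 3270.025ms=66/7b +99.092ms=2/7b
17) 3369.116ms=68/7b +99.092ms=2/7b
18) 3468.208ms=10b +138.728ms=2/5b
19) 3606.936ms=52/5b +138.728ms=2/5b
20) 3745.665ms=54/5b +138.728ms=2/5b
21) 3884.393ms=56/5b +138.728ms=2/5b
22) 4023.121ms=58/5b +138.728ms=2/5b
Σ=12b of 12 (173bpm 4/4) — PASS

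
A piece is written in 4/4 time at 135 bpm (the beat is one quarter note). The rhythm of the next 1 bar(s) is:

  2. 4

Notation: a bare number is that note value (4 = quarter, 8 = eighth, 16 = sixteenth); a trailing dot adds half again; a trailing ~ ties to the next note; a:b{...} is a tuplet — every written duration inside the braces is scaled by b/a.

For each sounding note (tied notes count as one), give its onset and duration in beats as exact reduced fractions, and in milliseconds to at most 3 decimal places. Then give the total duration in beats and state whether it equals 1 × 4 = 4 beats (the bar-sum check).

1) 0.0ms=0b +1333.333ms=3b
2) 1333.333ms=3b +444.444ms=1b
Σ=4b of 4 (135bpm 4/4) — PASS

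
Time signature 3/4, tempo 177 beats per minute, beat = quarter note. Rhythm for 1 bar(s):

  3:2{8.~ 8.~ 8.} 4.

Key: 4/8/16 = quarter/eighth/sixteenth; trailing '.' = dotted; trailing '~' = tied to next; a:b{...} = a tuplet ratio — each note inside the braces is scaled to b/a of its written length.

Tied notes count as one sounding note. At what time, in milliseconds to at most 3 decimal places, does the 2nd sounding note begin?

1. 0.0ms @ 0 + 508.475ms (3/2)
2. 508.475ms @ 3/2 + 508.475ms (3/2)

note 2 onset = 3/2b = 508.475ms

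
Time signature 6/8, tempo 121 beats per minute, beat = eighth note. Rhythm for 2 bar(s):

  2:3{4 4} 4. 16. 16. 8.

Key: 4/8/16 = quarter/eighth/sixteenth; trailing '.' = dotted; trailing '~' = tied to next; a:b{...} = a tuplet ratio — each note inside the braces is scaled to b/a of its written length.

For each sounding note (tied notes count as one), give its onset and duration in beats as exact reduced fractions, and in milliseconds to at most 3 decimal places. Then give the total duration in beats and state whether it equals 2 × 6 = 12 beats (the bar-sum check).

1) 0.0ms=0b +1487.603ms=3b
2) 1487.603ms=3b +1487.603ms=3b
3) 2975.207ms=6b +1487.603ms=3b
4) 4462.81ms=9b +371.901ms=3/4b
5) 4834.711ms=39/4b +371.901ms=3/4b
6) 5206.612ms=21/2b +743.802ms=3/2b
Σ=12b of 12 (121bpm 6/8) — PASS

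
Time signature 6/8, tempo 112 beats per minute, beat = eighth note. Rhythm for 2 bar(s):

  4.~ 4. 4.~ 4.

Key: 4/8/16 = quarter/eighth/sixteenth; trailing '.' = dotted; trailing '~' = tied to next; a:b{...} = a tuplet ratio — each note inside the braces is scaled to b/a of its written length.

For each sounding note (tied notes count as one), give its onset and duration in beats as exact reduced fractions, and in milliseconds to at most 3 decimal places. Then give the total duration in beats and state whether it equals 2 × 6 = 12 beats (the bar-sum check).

1) 0.0ms=0b +3214.286ms=6b
2) 3214.286ms=6b +3214.286ms=6b
Σ=12b of 12 (112bpm 6/8) — PASS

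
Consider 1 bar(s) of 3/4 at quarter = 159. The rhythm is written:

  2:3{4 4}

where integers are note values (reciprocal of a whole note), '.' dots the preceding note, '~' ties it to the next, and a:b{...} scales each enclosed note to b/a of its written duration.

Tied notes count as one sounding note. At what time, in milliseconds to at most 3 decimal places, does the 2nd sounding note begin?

note 2 onset = 3/2b = 566.038ms

1. 0.0ms @ 0 + 566.038ms (3/2)
2. 566.038ms @ 3/2 + 566.038ms (3/2)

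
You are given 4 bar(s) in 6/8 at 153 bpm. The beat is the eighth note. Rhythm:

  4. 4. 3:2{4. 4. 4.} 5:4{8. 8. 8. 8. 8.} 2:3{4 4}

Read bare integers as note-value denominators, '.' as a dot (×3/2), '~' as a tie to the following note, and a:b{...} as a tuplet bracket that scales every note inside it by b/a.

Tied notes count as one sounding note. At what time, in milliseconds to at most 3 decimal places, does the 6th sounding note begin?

note 6 onset = 12b = 4705.882ms

1. 0.0ms @ 0 + 1176.471ms (3)
2. 1176.471ms @ 3 + 1176.471ms (3)
3. 2352.941ms @ 6 + 784.314ms (2)
4. 3137.255ms @ 8 + 784.314ms (2)
5. 3921.569ms @ 10 + 784.314ms (2)
6. 4705.882ms @ 12 + 470.588ms (6/5)
7. 5176.471ms @ 66/5 + 470.588ms (6/5)
8. 5647.059ms @ 72/5 + 470.588ms (6/5)
9. 6117.647ms @ 78/5 + 470.588ms (6/5)
10. 6588.235ms @ 84/5 + 470.588ms (6/5)
11. 7058.824ms @ 18 + 1176.471ms (3)
12. 8235.294ms @ 21 + 1176.471ms (3)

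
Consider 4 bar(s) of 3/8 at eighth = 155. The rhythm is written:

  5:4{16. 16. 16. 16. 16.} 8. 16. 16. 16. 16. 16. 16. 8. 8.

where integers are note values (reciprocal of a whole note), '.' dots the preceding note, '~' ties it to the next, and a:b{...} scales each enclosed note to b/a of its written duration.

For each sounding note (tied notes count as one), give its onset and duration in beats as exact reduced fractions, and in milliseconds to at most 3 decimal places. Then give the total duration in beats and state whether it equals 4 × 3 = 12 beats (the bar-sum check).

1) 0.0ms=0b +232.258ms=3/5b
2) 232.258ms=3/5b +232.258ms=3/5b
3) 464.516ms=6/5b +232.258ms=3/5b
4) 696.774ms=9/5b +232.258ms=3/5b
5) 929.032ms=12/5b +232.258ms=3/5b
6) 1161.29ms=3b +580.645ms=3/2b
7) 1741.935ms=9/2b +290.323ms=3/4b
8) 2032.258ms=21/4b +290.323ms=3/4b
9) 2322.581ms=6b +290.323ms=3/4b
10) 2612.903ms=27/4b +290.323ms=3/4b
11) 2903.226ms=15/2b +290.323ms=3/4b
12) 3193.548ms=33/4b +290.323ms=3/4b
13) 3483.871ms=9b +580.645ms=3/2b
14) 4064.516ms=21/2b +580.645ms=3/2b
Σ=12b of 12 (155bpm 3/8) — PASS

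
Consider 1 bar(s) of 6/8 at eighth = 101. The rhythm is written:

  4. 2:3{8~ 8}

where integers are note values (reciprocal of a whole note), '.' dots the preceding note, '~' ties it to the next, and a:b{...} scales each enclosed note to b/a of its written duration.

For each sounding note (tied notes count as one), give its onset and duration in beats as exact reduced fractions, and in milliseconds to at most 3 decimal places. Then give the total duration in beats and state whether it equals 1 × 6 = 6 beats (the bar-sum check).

1) 0.0ms=0b +1782.178ms=3b
2) 1782.178ms=3b +1782.178ms=3b
Σ=6b of 6 (101bpm 6/8) — PASS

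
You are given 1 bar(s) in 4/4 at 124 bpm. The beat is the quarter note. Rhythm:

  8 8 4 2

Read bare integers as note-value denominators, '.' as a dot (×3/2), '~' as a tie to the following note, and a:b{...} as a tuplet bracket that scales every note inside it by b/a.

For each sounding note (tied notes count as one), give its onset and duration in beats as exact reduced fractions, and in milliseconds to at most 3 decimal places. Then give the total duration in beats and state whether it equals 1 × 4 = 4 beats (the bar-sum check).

1) 0.0ms=0b +241.935ms=1/2b
2) 241.935ms=1/2b +241.935ms=1/2b
3) 483.871ms=1b +483.871ms=1b
4) 967.742ms=2b +967.742ms=2b
Σ=4b of 4 (124bpm 4/4) — PASS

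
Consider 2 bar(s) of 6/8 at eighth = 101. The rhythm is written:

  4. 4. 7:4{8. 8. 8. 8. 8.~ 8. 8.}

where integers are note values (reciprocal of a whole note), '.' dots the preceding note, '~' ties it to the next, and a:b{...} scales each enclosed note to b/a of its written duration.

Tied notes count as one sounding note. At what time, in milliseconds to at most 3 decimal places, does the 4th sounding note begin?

1. 0.0ms @ 0 + 1782.178ms (3)
2. 1782.178ms @ 3 + 1782.178ms (3)
3. 3564.356ms @ 6 + 509.194ms (6/7)
4. 4073.55ms @ 48/7 + 509.194ms (6/7)
5. 4582.744ms @ 54/7 + 509.194ms (6/7)
6. 5091.938ms @ 60/7 + 509.194ms (6/7)
7. 5601.132ms @ 66/7 + 1018.388ms (12/7)
8. 6619.519ms @ 78/7 + 509.194ms (6/7)

note 4 onset = 48/7b = 4073.55ms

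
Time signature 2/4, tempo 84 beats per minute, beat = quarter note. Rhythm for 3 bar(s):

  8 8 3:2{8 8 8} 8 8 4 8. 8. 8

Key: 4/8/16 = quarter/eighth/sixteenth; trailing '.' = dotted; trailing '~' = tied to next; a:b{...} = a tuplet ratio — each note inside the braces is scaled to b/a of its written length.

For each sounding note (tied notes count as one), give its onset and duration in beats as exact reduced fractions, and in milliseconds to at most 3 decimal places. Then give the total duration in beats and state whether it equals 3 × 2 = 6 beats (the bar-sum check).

1) 0.0ms=0b +357.143ms=1/2b
2) 357.143ms=1/2b +357.143ms=1/2b
3) 714.286ms=1b +238.095ms=1/3b
4) 952.381ms=4/3b +238.095ms=1/3b
5) 1190.476ms=5/3b +238.095ms=1/3b
6) 1428.571ms=2b +357.143ms=1/2b
7) 1785.714ms=5/2b +357.143ms=1/2b
8) 2142.857ms=3b +714.286ms=1b
9) 2857.143ms=4b +535.714ms=3/4b
10) 3392.857ms=19/4b +535.714ms=3/4b
11) 3928.571ms=11/2b +357.143ms=1/2b
Σ=6b of 6 (84bpm 2/4) — PASS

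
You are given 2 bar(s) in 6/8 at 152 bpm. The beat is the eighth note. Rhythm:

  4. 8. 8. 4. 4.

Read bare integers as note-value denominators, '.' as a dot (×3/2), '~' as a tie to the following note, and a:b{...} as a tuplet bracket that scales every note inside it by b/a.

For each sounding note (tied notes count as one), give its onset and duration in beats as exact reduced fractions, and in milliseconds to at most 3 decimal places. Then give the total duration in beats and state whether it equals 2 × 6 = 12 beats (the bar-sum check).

1) 0.0ms=0b +1184.211ms=3b
2) 1184.211ms=3b +592.105ms=3/2b
3) 1776.316ms=9/2b +592.105ms=3/2b
4) 2368.421ms=6b +1184.211ms=3b
5) 3552.632ms=9b +1184.211ms=3b
Σ=12b of 12 (152bpm 6/8) — PASS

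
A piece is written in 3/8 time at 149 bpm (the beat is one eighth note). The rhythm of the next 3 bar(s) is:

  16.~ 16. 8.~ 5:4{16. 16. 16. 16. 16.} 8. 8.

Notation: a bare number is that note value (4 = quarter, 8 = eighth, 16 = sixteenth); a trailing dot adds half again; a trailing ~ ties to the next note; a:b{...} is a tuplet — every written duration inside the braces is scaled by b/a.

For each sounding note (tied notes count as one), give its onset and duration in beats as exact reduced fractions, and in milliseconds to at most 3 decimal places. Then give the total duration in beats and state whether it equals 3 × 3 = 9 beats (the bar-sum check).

1) 0.0ms=0b +604.027ms=3/2b
2) 604.027ms=3/2b +845.638ms=21/10b
3) 1449.664ms=18/5b +241.611ms=3/5b
4) 1691.275ms=21/5b +241.611ms=3/5b
5) 1932.886ms=24/5b +241.611ms=3/5b
6) 2174.497ms=27/5b +241.611ms=3/5b
7) 2416.107ms=6b +604.027ms=3/2b
8) 3020.134ms=15/2b +604.027ms=3/2b
Σ=9b of 9 (149bpm 3/8) — PASS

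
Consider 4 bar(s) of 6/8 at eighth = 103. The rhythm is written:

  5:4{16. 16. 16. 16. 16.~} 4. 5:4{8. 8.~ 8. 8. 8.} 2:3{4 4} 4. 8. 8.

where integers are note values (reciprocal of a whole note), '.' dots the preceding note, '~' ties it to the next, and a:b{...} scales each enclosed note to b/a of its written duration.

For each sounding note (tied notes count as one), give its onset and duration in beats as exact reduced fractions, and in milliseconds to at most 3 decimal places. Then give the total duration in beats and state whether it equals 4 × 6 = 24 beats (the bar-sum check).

1) 0.0ms=0b +349.515ms=3/5b
2) 349.515ms=3/5b +349.515ms=3/5b
3) 699.029ms=6/5b +349.515ms=3/5b
4) 1048.544ms=9/5b +349.515ms=3/5b
5) 1398.058ms=12/5b +2097.087ms=18/5b
6) 3495.146ms=6b +699.029ms=6/5b
7) 4194.175ms=36/5b +1398.058ms=12/5b
8) 5592.233ms=48/5b +699.029ms=6/5b
9) 6291.262ms=54/5b +699.029ms=6/5b
10) 6990.291ms=12b +1747.573ms=3b
11) 8737.864ms=15b +1747.573ms=3b
12) 10485.437ms=18b +1747.573ms=3b
13) 12233.01ms=21b +873.786ms=3/2b
14) 13106.796ms=45/2b +873.786ms=3/2b
Σ=24b of 24 (103bpm 6/8) — PASS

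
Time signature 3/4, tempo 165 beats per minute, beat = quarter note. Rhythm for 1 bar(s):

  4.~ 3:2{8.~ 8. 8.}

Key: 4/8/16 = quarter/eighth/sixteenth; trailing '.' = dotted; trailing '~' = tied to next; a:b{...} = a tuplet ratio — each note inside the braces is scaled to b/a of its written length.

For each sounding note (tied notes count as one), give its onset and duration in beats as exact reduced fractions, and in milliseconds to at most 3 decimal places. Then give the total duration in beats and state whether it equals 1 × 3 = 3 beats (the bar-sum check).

1) 0.0ms=0b +909.091ms=5/2b
2) 909.091ms=5/2b +181.818ms=1/2b
Σ=3b of 3 (165bpm 3/4) — PASS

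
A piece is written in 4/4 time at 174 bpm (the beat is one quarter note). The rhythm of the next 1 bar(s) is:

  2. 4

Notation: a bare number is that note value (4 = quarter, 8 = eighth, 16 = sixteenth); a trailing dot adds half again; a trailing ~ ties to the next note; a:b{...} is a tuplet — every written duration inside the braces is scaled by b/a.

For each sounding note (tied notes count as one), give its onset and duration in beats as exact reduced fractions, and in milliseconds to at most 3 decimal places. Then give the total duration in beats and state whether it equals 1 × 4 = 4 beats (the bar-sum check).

1) 0.0ms=0b +1034.483ms=3b
2) 1034.483ms=3b +344.828ms=1b
Σ=4b of 4 (174bpm 4/4) — PASS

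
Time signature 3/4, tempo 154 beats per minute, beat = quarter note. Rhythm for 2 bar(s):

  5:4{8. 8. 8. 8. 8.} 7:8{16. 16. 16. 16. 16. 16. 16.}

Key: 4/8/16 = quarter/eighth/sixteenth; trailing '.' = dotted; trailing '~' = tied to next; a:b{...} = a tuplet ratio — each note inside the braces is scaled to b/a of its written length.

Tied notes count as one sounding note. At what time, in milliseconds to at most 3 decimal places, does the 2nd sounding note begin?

note 2 onset = 3/5b = 233.766ms

1. 0.0ms @ 0 + 233.766ms (3/5)
2. 233.766ms @ 3/5 + 233.766ms (3/5)
3. 467.532ms @ 6/5 + 233.766ms (3/5)
4. 701.299ms @ 9/5 + 233.766ms (3/5)
5. 935.065ms @ 12/5 + 233.766ms (3/5)
6. 1168.831ms @ 3 + 166.976ms (3/7)
7. 1335.807ms @ 24/7 + 166.976ms (3/7)
8. 1502.783ms @ 27/7 + 166.976ms (3/7)
9. 1669.759ms @ 30/7 + 166.976ms (3/7)
10. 1836.735ms @ 33/7 + 166.976ms (3/7)
11. 2003.711ms @ 36/7 + 166.976ms (3/7)
12. 2170.686ms @ 39/7 + 166.976ms (3/7)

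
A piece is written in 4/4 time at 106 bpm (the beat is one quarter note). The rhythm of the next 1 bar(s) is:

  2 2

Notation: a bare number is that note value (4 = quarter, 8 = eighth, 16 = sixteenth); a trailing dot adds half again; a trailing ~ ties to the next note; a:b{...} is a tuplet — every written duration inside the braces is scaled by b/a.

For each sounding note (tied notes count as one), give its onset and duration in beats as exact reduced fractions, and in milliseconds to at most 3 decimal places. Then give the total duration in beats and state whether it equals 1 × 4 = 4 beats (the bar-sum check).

1) 0.0ms=0b +1132.075ms=2b
2) 1132.075ms=2b +1132.075ms=2b
Σ=4b of 4 (106bpm 4/4) — PASS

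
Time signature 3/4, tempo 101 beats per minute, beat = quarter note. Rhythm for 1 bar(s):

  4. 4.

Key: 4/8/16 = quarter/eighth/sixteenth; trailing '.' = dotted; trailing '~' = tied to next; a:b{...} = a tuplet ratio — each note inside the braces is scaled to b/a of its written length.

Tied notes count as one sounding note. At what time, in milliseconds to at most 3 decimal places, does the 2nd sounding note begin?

note 2 onset = 3/2b = 891.089ms

1. 0.0ms @ 0 + 891.089ms (3/2)
2. 891.089ms @ 3/2 + 891.089ms (3/2)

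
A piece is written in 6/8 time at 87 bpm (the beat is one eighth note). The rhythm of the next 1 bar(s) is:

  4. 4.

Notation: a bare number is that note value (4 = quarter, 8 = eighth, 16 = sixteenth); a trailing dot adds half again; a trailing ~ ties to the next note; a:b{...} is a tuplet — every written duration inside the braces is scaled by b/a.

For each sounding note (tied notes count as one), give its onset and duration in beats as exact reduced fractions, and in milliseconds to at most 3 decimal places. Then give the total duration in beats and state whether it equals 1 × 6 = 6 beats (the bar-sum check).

1) 0.0ms=0b +2068.966ms=3b
2) 2068.966ms=3b +2068.966ms=3b
Σ=6b of 6 (87bpm 6/8) — PASS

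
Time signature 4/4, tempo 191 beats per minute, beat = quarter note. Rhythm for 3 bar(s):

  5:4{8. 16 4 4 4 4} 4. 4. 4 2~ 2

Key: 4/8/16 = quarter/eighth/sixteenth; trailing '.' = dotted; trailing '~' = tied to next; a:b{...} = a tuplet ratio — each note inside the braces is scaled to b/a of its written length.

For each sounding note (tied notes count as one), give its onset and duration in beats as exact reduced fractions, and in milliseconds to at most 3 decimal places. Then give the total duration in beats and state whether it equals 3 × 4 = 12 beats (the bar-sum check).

1) 0.0ms=0b +188.482ms=3/5b
2) 188.482ms=3/5b +62.827ms=1/5b
3) 251.309ms=4/5b +251.309ms=4/5b
4) 502.618ms=8/5b +251.309ms=4/5b
5) 753.927ms=12/5b +251.309ms=4/5b
6) 1005.236ms=16/5b +251.309ms=4/5b
7) 1256.545ms=4b +471.204ms=3/2b
8) 1727.749ms=11/2b +471.204ms=3/2b
9) 2198.953ms=7b +314.136ms=1b
10) 2513.089ms=8b +1256.545ms=4b
Σ=12b of 12 (191bpm 4/4) — PASS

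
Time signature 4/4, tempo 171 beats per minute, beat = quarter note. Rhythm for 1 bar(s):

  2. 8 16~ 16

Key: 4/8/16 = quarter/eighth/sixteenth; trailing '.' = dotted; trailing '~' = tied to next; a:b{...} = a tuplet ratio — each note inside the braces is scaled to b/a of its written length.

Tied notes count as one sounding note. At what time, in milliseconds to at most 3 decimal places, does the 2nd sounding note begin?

note 2 onset = 3b = 1052.632ms

1. 0.0ms @ 0 + 1052.632ms (3)
2. 1052.632ms @ 3 + 175.439ms (1/2)
3. 1228.07ms @ 7/2 + 175.439ms (1/2)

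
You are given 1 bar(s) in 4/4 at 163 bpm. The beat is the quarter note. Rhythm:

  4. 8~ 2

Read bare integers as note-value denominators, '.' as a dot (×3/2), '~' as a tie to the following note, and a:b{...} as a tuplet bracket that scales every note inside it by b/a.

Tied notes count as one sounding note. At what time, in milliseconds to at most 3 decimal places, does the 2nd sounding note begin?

1. 0.0ms @ 0 + 552.147ms (3/2)
2. 552.147ms @ 3/2 + 920.245ms (5/2)

note 2 onset = 3/2b = 552.147ms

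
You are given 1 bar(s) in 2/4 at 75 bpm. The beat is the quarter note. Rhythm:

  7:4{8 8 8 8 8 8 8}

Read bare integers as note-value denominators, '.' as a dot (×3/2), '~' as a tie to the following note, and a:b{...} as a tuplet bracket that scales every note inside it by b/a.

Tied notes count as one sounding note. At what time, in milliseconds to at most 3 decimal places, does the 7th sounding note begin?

1. 0.0ms @ 0 + 228.571ms (2/7)
2. 228.571ms @ 2/7 + 228.571ms (2/7)
3. 457.143ms @ 4/7 + 228.571ms (2/7)
4. 685.714ms @ 6/7 + 228.571ms (2/7)
5. 914.286ms @ 8/7 + 228.571ms (2/7)
6. 1142.857ms @ 10/7 + 228.571ms (2/7)
7. 1371.429ms @ 12/7 + 228.571ms (2/7)

note 7 onset = 12/7b = 1371.429ms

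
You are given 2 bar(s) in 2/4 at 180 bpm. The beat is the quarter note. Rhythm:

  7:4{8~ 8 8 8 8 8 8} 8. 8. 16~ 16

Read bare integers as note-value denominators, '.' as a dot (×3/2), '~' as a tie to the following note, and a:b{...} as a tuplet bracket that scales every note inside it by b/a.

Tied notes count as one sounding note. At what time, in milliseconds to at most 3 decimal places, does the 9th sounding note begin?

1. 0.0ms @ 0 + 190.476ms (4/7)
2. 190.476ms @ 4/7 + 95.238ms (2/7)
3. 285.714ms @ 6/7 + 95.238ms (2/7)
4. 380.952ms @ 8/7 + 95.238ms (2/7)
5. 476.19ms @ 10/7 + 95.238ms (2/7)
6. 571.429ms @ 12/7 + 95.238ms (2/7)
7. 666.667ms @ 2 + 250.0ms (3/4)
8. 916.667ms @ 11/4 + 250.0ms (3/4)
9. 1166.667ms @ 7/2 + 166.667ms (1/2)

note 9 onset = 7/2b = 1166.667ms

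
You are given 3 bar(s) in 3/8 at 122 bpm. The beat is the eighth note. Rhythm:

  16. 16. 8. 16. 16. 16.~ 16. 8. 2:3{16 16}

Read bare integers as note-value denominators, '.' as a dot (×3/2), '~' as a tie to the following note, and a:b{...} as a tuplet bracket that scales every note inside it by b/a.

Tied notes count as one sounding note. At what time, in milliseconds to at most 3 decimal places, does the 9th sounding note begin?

1. 0.0ms @ 0 + 368.852ms (3/4)
2. 368.852ms @ 3/4 + 368.852ms (3/4)
3. 737.705ms @ 3/2 + 737.705ms (3/2)
4. 1475.41ms @ 3 + 368.852ms (3/4)
5. 1844.262ms @ 15/4 + 368.852ms (3/4)
6. 2213.115ms @ 9/2 + 737.705ms (3/2)
7. 2950.82ms @ 6 + 737.705ms (3/2)
8. 3688.525ms @ 15/2 + 368.852ms (3/4)
9. 4057.377ms @ 33/4 + 368.852ms (3/4)

note 9 onset = 33/4b = 4057.377ms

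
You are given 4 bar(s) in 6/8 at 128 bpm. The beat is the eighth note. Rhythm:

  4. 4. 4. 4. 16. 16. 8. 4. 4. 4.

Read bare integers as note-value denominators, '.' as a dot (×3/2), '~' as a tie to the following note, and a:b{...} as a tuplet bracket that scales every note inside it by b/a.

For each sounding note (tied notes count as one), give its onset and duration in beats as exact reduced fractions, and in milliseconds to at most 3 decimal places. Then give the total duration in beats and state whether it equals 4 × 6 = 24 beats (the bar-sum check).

1) 0.0ms=0b +1406.25ms=3b
2) 1406.25ms=3b +1406.25ms=3b
3) 2812.5ms=6b +1406.25ms=3b
4) 4218.75ms=9b +1406.25ms=3b
5) 5625.0ms=12b +351.562ms=3/4b
6) 5976.562ms=51/4b +351.562ms=3/4b
7) 6328.125ms=27/2b +703.125ms=3/2b
8) 7031.25ms=15b +1406.25ms=3b
9) 8437.5ms=18b +1406.25ms=3b
10) 9843.75ms=21b +1406.25ms=3b
Σ=24b of 24 (128bpm 6/8) — PASS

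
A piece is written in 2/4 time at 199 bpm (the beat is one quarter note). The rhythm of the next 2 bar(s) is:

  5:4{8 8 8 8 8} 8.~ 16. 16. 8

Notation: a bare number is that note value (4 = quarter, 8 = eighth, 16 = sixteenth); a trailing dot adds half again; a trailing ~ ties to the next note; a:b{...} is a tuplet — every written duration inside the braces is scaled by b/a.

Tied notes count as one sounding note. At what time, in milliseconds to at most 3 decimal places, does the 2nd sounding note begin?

note 2 onset = 2/5b = 120.603ms

1. 0.0ms @ 0 + 120.603ms (2/5)
2. 120.603ms @ 2/5 + 120.603ms (2/5)
3. 241.206ms @ 4/5 + 120.603ms (2/5)
4. 361.809ms @ 6/5 + 120.603ms (2/5)
5. 482.412ms @ 8/5 + 120.603ms (2/5)
6. 603.015ms @ 2 + 339.196ms (9/8)
7. 942.211ms @ 25/8 + 113.065ms (3/8)
8. 1055.276ms @ 7/2 + 150.754ms (1/2)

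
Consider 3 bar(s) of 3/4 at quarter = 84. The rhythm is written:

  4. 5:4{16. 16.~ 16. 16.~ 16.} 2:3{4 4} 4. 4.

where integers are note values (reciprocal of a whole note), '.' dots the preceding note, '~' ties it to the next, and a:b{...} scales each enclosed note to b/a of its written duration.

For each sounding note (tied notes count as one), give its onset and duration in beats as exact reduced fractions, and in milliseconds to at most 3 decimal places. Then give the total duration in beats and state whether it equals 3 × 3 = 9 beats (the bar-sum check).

1) 0.0ms=0b +1071.429ms=3/2b
2) 1071.429ms=3/2b +214.286ms=3/10b
3) 1285.714ms=9/5b +428.571ms=3/5b
4) 1714.286ms=12/5b +428.571ms=3/5b
5) 2142.857ms=3b +1071.429ms=3/2b
6) 3214.286ms=9/2b +1071.429ms=3/2b
7) 4285.714ms=6b +1071.429ms=3/2b
8) 5357.143ms=15/2b +1071.429ms=3/2b
Σ=9b of 9 (84bpm 3/4) — PASS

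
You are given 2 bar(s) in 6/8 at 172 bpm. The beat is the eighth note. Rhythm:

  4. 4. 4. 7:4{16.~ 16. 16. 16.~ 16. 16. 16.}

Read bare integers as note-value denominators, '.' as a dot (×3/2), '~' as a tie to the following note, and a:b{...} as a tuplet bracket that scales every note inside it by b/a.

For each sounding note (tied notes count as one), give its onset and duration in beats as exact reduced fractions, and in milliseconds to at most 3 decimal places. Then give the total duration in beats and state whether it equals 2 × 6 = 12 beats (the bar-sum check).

1) 0.0ms=0b +1046.512ms=3b
2) 1046.512ms=3b +1046.512ms=3b
3) 2093.023ms=6b +1046.512ms=3b
4) 3139.535ms=9b +299.003ms=6/7b
5) 3438.538ms=69/7b +149.502ms=3/7b
6) 3588.04ms=72/7b +299.003ms=6/7b
7) 3887.043ms=78/7b +149.502ms=3/7b
8) 4036.545ms=81/7b +149.502ms=3/7b
Σ=12b of 12 (172bpm 6/8) — PASS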